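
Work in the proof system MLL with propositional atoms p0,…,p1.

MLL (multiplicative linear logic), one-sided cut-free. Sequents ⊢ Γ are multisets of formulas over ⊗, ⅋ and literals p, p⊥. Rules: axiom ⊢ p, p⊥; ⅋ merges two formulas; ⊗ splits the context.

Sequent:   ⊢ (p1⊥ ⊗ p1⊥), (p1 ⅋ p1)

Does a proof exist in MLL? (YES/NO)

Derivation trace:
[⅋]  ⊢ (p1⊥ ⊗ p1⊥), (p1 ⅋ p1)
  [⊗]  ⊢ p1, p1, (p1⊥ ⊗ p1⊥)
    [Ax]  ⊢ p1, p1⊥
    [Ax]  ⊢ p1, p1⊥

Result: YES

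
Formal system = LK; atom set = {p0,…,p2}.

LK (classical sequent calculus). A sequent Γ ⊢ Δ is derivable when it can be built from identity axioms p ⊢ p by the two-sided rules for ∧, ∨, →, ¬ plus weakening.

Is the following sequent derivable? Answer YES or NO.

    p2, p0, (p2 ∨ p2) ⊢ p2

Derivation trace:
[∨L] p2, p0, (p2 ∨ p2) ⊢ p2
  [WL] p2, p0, p2 ⊢ p2
    [WL] p2, p0 ⊢ p2
      [Ax] p2 ⊢ p2
  [WL] p2, p0, p2 ⊢ p2
    [WL] p2, p0 ⊢ p2
      [Ax] p2 ⊢ p2

Result: YES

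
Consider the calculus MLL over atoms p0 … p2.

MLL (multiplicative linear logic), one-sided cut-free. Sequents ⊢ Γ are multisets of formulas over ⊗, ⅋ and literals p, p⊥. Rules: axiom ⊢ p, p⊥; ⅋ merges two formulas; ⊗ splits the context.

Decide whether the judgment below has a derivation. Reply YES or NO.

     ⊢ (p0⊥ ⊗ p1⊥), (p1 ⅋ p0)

Derivation (root first):
[⅋]  ⊢ (p0⊥ ⊗ p1⊥), (p1 ⅋ p0)
  [⊗]  ⊢ p0, p1, (p0⊥ ⊗ p1⊥)
    [Ax]  ⊢ p0, p0⊥
    [Ax]  ⊢ p1, p1⊥

Result: YES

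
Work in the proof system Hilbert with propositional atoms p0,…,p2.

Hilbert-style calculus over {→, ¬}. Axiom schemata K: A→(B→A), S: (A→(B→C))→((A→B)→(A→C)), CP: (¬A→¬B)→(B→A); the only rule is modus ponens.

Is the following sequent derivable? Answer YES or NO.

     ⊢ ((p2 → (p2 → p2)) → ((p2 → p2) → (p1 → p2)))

Enumerate valuations to refute Γ ⊢ Δ:
  v=000: Γ:[] Δ:[((p2 → (p2 → p2)) → ((p2 → p2) → (p1 → p2)))=T] refutes=False
  v=001: Γ:[] Δ:[((p2 → (p2 → p2)) → ((p2 → p2) → (p1 → p2)))=T] refutes=False
  v=010: Γ:[] Δ:[((p2 → (p2 → p2)) → ((p2 → p2) → (p1 → p2)))=F] refutes=True  ← countermodel

Result: NO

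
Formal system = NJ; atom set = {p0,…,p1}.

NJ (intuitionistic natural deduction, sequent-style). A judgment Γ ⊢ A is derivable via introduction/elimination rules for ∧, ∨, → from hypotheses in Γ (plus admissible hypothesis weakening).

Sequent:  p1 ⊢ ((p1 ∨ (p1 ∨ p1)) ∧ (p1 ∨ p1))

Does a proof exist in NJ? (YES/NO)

Derivation (root first):
[∧I] p1 ⊢ ((p1 ∨ (p1 ∨ p1)) ∧ (p1 ∨ p1))
  [∨I₂] p1, p1 ⊢ (p1 ∨ (p1 ∨ p1))
    [Wk] p1, p1 ⊢ (p1 ∨ p1)
      [∨I₂] p1 ⊢ (p1 ∨ p1)
        [Ax] p1 ⊢ p1
  [∨I₁] p1 ⊢ (p1 ∨ p1)
    [Ax] p1 ⊢ p1

Result: YES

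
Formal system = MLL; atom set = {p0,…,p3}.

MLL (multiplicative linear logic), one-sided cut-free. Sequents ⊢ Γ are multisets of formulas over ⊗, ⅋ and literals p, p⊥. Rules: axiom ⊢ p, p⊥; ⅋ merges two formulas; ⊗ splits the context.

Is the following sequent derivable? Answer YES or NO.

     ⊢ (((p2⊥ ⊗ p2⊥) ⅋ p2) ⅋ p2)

Derivation (root first):
[⅋]  ⊢ (((p2⊥ ⊗ p2⊥) ⅋ p2) ⅋ p2)
  [⅋]  ⊢ p2, ((p2⊥ ⊗ p2⊥) ⅋ p2)
    [⊗]  ⊢ p2, p2, (p2⊥ ⊗ p2⊥)
      [Ax]  ⊢ p2, p2⊥
      [Ax]  ⊢ p2, p2⊥

Result: YES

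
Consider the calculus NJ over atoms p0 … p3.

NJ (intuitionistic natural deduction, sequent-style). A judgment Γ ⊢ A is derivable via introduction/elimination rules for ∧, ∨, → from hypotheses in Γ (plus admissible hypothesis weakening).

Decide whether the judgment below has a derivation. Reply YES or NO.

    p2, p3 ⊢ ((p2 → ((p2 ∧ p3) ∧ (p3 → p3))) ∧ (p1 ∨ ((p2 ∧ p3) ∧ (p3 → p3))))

Derivation trace:
[∧I] p2, p3 ⊢ ((p2 → ((p2 ∧ p3) ∧ (p3 → p3))) ∧ (p1 ∨ ((p2 ∧ p3) ∧ (p3 → p3))))
  [→I] p3 ⊢ (p2 → ((p2 ∧ p3) ∧ (p3 → p3)))
    [∧I] p2, p3 ⊢ ((p2 ∧ p3) ∧ (p3 → p3))
      [∧I] p2, p3 ⊢ (p2 ∧ p3)
        [Ax] p2 ⊢ p2
        [Ax] p3 ⊢ p3
      [→I]  ⊢ (p3 → p3)
        [Ax] p3 ⊢ p3
  [∨I₂] p2, p3 ⊢ (p1 ∨ ((p2 ∧ p3) ∧ (p3 → p3)))
    [∧I] p2, p3 ⊢ ((p2 ∧ p3) ∧ (p3 → p3))
      [∧I] p2, p3 ⊢ (p2 ∧ p3)
        [Ax] p2 ⊢ p2
        [Ax] p3 ⊢ p3
      [→I]  ⊢ (p3 → p3)
        [Ax] p3 ⊢ p3

Result: YES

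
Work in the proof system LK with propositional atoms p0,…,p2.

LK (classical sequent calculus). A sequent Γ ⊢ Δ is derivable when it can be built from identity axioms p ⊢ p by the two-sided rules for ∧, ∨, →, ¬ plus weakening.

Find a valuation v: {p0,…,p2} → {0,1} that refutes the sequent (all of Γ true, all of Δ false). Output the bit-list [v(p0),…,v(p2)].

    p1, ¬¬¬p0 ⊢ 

Search for a countermodel by truth-table:
  v=000: Γ:[p1=F, ¬¬¬p0=T] Δ:[] refutes=False
  v=001: Γ:[p1=F, ¬¬¬p0=T] Δ:[] refutes=False
  v=010: Γ:[p1=T, ¬¬¬p0=T] Δ:[] refutes=True  ← countermodel

Result: [0, 1, 0]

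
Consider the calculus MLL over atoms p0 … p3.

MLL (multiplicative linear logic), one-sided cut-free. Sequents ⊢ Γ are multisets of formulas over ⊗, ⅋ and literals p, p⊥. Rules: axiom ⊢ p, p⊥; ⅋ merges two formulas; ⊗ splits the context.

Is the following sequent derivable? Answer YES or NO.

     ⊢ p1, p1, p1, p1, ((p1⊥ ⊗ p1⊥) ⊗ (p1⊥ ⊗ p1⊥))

Proof tree:
[⊗]  ⊢ p1, p1, p1, p1, ((p1⊥ ⊗ p1⊥) ⊗ (p1⊥ ⊗ p1⊥))
  [⊗]  ⊢ p1, p1, (p1⊥ ⊗ p1⊥)
    [Ax]  ⊢ p1, p1⊥
    [Ax]  ⊢ p1, p1⊥
  [⊗]  ⊢ p1, p1, (p1⊥ ⊗ p1⊥)
    [Ax]  ⊢ p1, p1⊥
    [Ax]  ⊢ p1, p1⊥

Result: YES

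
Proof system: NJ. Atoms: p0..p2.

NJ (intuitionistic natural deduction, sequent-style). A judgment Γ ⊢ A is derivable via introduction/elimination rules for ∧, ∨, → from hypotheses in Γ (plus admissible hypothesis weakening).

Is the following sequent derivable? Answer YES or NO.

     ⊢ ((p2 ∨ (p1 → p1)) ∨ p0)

Proof tree:
[∨I₁]  ⊢ ((p2 ∨ (p1 → p1)) ∨ p0)
  [∨I₂]  ⊢ (p2 ∨ (p1 → p1))
    [→I]  ⊢ (p1 → p1)
      [Ax] p1 ⊢ p1

Result: YES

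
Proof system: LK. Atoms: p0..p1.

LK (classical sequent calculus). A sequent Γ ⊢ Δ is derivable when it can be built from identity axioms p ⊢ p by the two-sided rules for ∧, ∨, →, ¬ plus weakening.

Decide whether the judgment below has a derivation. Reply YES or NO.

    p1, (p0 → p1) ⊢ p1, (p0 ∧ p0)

Derivation trace:
[→L] p1, (p0 → p1) ⊢ p1, (p0 ∧ p0)
  [WR] p1 ⊢ p1, p0
    [Ax] p1 ⊢ p1
  [∧R] p1 ⊢ p1, (p0 ∧ p0)
    [WR] p1 ⊢ p1, p0
      [Ax] p1 ⊢ p1
    [WR] p1 ⊢ p1, p0
      [Ax] p1 ⊢ p1

Result: YES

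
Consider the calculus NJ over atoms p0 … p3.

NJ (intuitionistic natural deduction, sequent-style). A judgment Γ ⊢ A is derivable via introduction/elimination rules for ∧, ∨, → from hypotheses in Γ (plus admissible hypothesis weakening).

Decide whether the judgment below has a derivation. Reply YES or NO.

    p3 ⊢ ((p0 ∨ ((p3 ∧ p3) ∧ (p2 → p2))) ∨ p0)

Derivation (root first):
[∨I₁] p3 ⊢ ((p0 ∨ ((p3 ∧ p3) ∧ (p2 → p2))) ∨ p0)
  [∨I₂] p3 ⊢ (p0 ∨ ((p3 ∧ p3) ∧ (p2 → p2)))
    [∧I] p3 ⊢ ((p3 ∧ p3) ∧ (p2 → p2))
      [∧I] p3 ⊢ (p3 ∧ p3)
        [Ax] p3 ⊢ p3
        [Ax] p3 ⊢ p3
      [→I]  ⊢ (p2 → p2)
        [Ax] p2 ⊢ p2

Result: YES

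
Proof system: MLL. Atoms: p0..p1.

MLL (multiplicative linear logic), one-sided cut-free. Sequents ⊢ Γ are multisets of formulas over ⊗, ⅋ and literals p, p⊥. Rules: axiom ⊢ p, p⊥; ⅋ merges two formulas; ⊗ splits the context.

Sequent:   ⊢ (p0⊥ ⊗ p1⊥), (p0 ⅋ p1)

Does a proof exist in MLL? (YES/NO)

Derivation trace:
[⅋]  ⊢ (p0⊥ ⊗ p1⊥), (p0 ⅋ p1)
  [⊗]  ⊢ p0, p1, (p0⊥ ⊗ p1⊥)
    [Ax]  ⊢ p0, p0⊥
    [Ax]  ⊢ p1, p1⊥

Result: YES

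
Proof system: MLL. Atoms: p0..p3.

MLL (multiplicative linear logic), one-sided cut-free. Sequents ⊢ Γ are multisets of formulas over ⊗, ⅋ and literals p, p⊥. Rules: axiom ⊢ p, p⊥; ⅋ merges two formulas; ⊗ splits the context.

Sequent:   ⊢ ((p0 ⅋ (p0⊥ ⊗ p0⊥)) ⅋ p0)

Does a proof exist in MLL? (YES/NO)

Proof tree:
[⅋]  ⊢ ((p0 ⅋ (p0⊥ ⊗ p0⊥)) ⅋ p0)
  [⅋]  ⊢ p0, (p0 ⅋ (p0⊥ ⊗ p0⊥))
    [⊗]  ⊢ p0, p0, (p0⊥ ⊗ p0⊥)
      [Ax]  ⊢ p0, p0⊥
      [Ax]  ⊢ p0, p0⊥

Result: YES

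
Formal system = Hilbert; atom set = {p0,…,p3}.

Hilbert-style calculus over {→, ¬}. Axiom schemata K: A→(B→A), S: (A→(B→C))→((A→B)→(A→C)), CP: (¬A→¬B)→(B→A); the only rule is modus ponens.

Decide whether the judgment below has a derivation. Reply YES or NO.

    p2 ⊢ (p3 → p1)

Enumerate valuations to refute Γ ⊢ Δ:
  v=0000: Γ:[p2=F] Δ:[(p3 → p1)=T] refutes=False
  v=0001: Γ:[p2=F] Δ:[(p3 → p1)=F] refutes=False
  v=0010: Γ:[p2=T] Δ:[(p3 → p1)=T] refutes=False
  v=0011: Γ:[p2=T] Δ:[(p3 → p1)=F] refutes=True  ← countermodel

Result: NO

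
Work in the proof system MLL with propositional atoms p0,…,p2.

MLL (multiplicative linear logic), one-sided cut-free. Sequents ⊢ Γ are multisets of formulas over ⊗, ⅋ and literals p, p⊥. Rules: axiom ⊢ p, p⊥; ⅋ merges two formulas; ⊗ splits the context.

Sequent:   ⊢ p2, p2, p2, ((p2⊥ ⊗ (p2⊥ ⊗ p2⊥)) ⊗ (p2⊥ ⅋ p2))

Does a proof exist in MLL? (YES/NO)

Proof tree:
[⊗]  ⊢ p2, p2, p2, ((p2⊥ ⊗ (p2⊥ ⊗ p2⊥)) ⊗ (p2⊥ ⅋ p2))
  [⊗]  ⊢ p2, p2, p2, (p2⊥ ⊗ (p2⊥ ⊗ p2⊥))
    [Ax]  ⊢ p2, p2⊥
    [⊗]  ⊢ p2, p2, (p2⊥ ⊗ p2⊥)
      [Ax]  ⊢ p2, p2⊥
      [Ax]  ⊢ p2, p2⊥
  [⅋]  ⊢ (p2⊥ ⅋ p2)
    [Ax]  ⊢ p2, p2⊥

Result: YES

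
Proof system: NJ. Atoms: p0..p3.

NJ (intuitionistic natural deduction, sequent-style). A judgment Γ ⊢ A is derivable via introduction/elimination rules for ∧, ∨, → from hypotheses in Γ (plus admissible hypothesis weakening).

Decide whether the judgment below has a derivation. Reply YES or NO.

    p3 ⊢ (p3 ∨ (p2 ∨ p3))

Derivation (root first):
[∨I₂] p3 ⊢ (p3 ∨ (p2 ∨ p3))
  [∨I₂] p3 ⊢ (p2 ∨ p3)
    [Ax] p3 ⊢ p3

Result: YES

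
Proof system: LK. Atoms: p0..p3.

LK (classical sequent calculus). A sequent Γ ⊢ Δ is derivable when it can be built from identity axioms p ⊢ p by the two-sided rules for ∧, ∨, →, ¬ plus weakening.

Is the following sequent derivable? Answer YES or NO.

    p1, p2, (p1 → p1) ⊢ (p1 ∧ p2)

Derivation (root first):
[∧R] p1, p2, (p1 → p1) ⊢ (p1 ∧ p2)
  [→L] p1, (p1 → p1) ⊢ p1
    [Ax] p1 ⊢ p1
    [Ax] p1 ⊢ p1
  [Ax] p2 ⊢ p2

Result: YES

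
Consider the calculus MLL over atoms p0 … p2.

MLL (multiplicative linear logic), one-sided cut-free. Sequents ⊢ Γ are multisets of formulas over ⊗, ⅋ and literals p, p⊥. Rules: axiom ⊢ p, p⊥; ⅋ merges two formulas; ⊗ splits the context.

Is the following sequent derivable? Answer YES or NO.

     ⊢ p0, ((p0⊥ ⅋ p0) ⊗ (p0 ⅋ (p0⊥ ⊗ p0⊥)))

Derivation (root first):
[⊗]  ⊢ p0, ((p0⊥ ⅋ p0) ⊗ (p0 ⅋ (p0⊥ ⊗ p0⊥)))
  [⅋]  ⊢ (p0⊥ ⅋ p0)
    [Ax]  ⊢ p0, p0⊥
  [⅋]  ⊢ p0, (p0 ⅋ (p0⊥ ⊗ p0⊥))
    [⊗]  ⊢ p0, p0, (p0⊥ ⊗ p0⊥)
      [Ax]  ⊢ p0, p0⊥
      [Ax]  ⊢ p0, p0⊥

Result: YES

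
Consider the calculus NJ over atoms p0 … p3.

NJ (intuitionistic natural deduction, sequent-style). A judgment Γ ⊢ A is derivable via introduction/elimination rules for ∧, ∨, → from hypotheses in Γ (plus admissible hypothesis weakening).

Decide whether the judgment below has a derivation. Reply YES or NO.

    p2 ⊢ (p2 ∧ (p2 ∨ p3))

Derivation (root first):
[∧I] p2 ⊢ (p2 ∧ (p2 ∨ p3))
  [Ax] p2 ⊢ p2
  [∨I₁] p2 ⊢ (p2 ∨ p3)
    [Ax] p2 ⊢ p2

Result: YES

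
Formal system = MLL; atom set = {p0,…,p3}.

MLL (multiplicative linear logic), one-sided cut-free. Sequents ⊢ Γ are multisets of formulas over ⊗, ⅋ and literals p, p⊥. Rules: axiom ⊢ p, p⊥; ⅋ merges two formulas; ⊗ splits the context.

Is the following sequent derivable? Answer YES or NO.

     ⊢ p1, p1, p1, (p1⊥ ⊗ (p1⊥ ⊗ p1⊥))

Derivation trace:
[⊗]  ⊢ p1, p1, p1, (p1⊥ ⊗ (p1⊥ ⊗ p1⊥))
  [Ax]  ⊢ p1, p1⊥
  [⊗]  ⊢ p1, p1, (p1⊥ ⊗ p1⊥)
    [Ax]  ⊢ p1, p1⊥
    [Ax]  ⊢ p1, p1⊥

Result: YES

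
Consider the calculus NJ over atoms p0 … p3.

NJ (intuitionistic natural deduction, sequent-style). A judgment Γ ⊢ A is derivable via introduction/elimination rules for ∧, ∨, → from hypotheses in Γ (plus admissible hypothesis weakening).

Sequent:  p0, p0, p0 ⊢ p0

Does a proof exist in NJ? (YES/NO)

Proof tree:
[Wk] p0, p0, p0 ⊢ p0
  [Wk] p0, p0 ⊢ p0
    [Ax] p0 ⊢ p0

Result: YES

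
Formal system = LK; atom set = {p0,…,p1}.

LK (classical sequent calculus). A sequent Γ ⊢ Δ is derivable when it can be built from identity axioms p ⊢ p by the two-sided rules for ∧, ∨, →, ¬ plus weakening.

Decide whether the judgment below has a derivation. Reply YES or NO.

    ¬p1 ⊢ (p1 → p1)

Proof tree:
[→R] ¬p1 ⊢ (p1 → p1)
  [WR] p1, ¬p1 ⊢ p1
    [¬L] p1, ¬p1 ⊢ 
      [Ax] p1 ⊢ p1

Result: YES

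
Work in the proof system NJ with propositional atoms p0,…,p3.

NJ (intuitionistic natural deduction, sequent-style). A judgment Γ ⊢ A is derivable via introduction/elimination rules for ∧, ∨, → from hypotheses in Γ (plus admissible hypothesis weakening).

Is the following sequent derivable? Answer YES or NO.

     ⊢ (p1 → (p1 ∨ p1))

Derivation trace:
[→I]  ⊢ (p1 → (p1 ∨ p1))
  [∨I₁] p1 ⊢ (p1 ∨ p1)
    [Ax] p1 ⊢ p1

Result: YES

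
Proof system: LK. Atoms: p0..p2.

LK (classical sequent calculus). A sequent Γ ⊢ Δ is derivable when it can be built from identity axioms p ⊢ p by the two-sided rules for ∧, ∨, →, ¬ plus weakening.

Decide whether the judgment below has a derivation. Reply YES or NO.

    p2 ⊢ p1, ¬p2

Truth-table refutation:
  v=000: Γ:[p2=F] Δ:[p1=F, ¬p2=T] refutes=False
  v=001: Γ:[p2=T] Δ:[p1=F, ¬p2=F] refutes=True  ← countermodel

Result: NO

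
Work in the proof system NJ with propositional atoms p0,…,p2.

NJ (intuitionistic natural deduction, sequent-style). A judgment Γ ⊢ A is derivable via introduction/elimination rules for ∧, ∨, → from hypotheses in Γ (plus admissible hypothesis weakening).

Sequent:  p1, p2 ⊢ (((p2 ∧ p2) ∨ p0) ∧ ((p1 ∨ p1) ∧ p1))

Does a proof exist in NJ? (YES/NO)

Derivation trace:
[∧I] p1, p2 ⊢ (((p2 ∧ p2) ∨ p0) ∧ ((p1 ∨ p1) ∧ p1))
  [∨I₁] p2 ⊢ ((p2 ∧ p2) ∨ p0)
    [∧I] p2 ⊢ (p2 ∧ p2)
      [Ax] p2 ⊢ p2
      [Ax] p2 ⊢ p2
  [∧I] p1 ⊢ ((p1 ∨ p1) ∧ p1)
    [∨I₂] p1 ⊢ (p1 ∨ p1)
      [Ax] p1 ⊢ p1
    [Ax] p1 ⊢ p1

Result: YES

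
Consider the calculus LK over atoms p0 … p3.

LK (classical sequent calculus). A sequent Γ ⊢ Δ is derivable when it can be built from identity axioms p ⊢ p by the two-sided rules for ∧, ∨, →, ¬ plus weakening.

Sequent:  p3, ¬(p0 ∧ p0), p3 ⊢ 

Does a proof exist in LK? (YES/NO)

Enumerate valuations to refute Γ ⊢ Δ:
  v=0000: Γ:[p3=F, ¬(p0 ∧ p0)=T, p3=F] Δ:[] refutes=False
  v=0001: Γ:[p3=T, ¬(p0 ∧ p0)=T, p3=T] Δ:[] refutes=True  ← countermodel

Result: NO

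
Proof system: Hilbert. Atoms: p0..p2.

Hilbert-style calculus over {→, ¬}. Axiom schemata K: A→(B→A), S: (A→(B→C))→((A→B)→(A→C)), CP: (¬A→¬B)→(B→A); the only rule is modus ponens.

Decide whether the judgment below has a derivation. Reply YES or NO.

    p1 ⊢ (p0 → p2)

Enumerate valuations to refute Γ ⊢ Δ:
  v=000: Γ:[p1=F] Δ:[(p0 → p2)=T] refutes=False
  v=001: Γ:[p1=F] Δ:[(p0 → p2)=T] refutes=False
  v=010: Γ:[p1=T] Δ:[(p0 → p2)=T] refutes=False
  v=011: Γ:[p1=T] Δ:[(p0 → p2)=T] refutes=False
  v=100: Γ:[p1=F] Δ:[(p0 → p2)=F] refutes=False
  v=101: Γ:[p1=F] Δ:[(p0 → p2)=T] refutes=False
  v=110: Γ:[p1=T] Δ:[(p0 → p2)=F] refutes=True  ← countermodel

Result: NO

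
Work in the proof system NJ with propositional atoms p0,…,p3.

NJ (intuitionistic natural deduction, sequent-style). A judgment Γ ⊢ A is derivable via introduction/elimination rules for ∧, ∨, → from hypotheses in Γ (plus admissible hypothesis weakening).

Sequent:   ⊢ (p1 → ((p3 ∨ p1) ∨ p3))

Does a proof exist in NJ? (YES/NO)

Proof tree:
[→I]  ⊢ (p1 → ((p3 ∨ p1) ∨ p3))
  [∨I₁] p1 ⊢ ((p3 ∨ p1) ∨ p3)
    [∨I₂] p1 ⊢ (p3 ∨ p1)
      [Ax] p1 ⊢ p1

Result: YES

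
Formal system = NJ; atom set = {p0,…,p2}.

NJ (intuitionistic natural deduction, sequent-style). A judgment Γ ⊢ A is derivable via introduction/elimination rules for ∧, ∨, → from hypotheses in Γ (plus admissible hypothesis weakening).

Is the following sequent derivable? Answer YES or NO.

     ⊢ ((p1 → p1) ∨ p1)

Derivation trace:
[∨I₁]  ⊢ ((p1 → p1) ∨ p1)
  [→I]  ⊢ (p1 → p1)
    [Ax] p1 ⊢ p1

Result: YES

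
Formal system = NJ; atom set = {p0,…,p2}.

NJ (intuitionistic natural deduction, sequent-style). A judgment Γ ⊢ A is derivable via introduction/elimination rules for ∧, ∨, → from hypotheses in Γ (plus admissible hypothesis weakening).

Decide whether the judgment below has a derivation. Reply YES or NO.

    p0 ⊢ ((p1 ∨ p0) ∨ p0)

Derivation trace:
[∨I₁] p0 ⊢ ((p1 ∨ p0) ∨ p0)
  [∨I₂] p0 ⊢ (p1 ∨ p0)
    [Ax] p0 ⊢ p0

Result: YES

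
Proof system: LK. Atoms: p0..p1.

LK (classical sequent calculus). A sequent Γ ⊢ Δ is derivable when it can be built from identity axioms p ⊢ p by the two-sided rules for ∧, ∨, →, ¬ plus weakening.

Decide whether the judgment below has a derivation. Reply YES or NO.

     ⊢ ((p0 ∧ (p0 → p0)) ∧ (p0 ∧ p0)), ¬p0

Proof tree:
[¬R]  ⊢ ((p0 ∧ (p0 → p0)) ∧ (p0 ∧ p0)), ¬p0
  [∧R] p0 ⊢ ((p0 ∧ (p0 → p0)) ∧ (p0 ∧ p0))
    [∧R] p0 ⊢ (p0 ∧ (p0 → p0))
      [Ax] p0 ⊢ p0
      [→R]  ⊢ (p0 → p0)
        [Ax] p0 ⊢ p0
    [∧R] p0 ⊢ (p0 ∧ p0)
      [Ax] p0 ⊢ p0
      [Ax] p0 ⊢ p0

Result: YES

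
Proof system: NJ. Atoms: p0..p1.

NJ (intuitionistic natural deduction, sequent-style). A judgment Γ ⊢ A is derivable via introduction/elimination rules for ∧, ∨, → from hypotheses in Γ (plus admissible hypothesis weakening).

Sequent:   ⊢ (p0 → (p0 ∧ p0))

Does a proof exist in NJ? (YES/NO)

Derivation trace:
[→I]  ⊢ (p0 → (p0 ∧ p0))
  [∧I] p0 ⊢ (p0 ∧ p0)
    [Ax] p0 ⊢ p0
    [Ax] p0 ⊢ p0

Result: YES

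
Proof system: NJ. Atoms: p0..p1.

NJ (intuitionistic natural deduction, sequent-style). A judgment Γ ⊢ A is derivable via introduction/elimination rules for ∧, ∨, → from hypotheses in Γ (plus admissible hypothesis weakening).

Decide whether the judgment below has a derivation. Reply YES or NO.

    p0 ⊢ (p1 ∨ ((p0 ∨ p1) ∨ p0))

Derivation trace:
[∨I₂] p0 ⊢ (p1 ∨ ((p0 ∨ p1) ∨ p0))
  [∨I₁] p0 ⊢ ((p0 ∨ p1) ∨ p0)
    [∨I₁] p0 ⊢ (p0 ∨ p1)
      [Ax] p0 ⊢ p0

Result: YES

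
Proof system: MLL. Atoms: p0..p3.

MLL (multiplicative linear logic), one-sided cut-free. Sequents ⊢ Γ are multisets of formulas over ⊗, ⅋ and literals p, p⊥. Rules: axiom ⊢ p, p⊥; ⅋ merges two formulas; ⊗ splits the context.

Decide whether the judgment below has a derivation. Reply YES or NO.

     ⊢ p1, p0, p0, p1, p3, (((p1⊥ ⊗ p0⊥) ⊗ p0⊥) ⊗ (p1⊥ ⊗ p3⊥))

Derivation trace:
[⊗]  ⊢ p1, p0, p0, p1, p3, (((p1⊥ ⊗ p0⊥) ⊗ p0⊥) ⊗ (p1⊥ ⊗ p3⊥))
  [⊗]  ⊢ p1, p0, p0, ((p1⊥ ⊗ p0⊥) ⊗ p0⊥)
    [⊗]  ⊢ p1, p0, (p1⊥ ⊗ p0⊥)
      [Ax]  ⊢ p1, p1⊥
      [Ax]  ⊢ p0, p0⊥
    [Ax]  ⊢ p0, p0⊥
  [⊗]  ⊢ p1, p3, (p1⊥ ⊗ p3⊥)
    [Ax]  ⊢ p1, p1⊥
    [Ax]  ⊢ p3, p3⊥

Result: YES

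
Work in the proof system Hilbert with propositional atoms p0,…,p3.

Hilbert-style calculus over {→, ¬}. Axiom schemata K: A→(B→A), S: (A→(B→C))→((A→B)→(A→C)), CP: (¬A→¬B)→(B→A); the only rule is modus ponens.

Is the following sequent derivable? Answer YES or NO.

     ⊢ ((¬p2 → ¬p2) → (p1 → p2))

Search for a countermodel by truth-table:
  v=0000: Γ:[] Δ:[((¬p2 → ¬p2) → (p1 → p2))=T] refutes=False
  v=0001: Γ:[] Δ:[((¬p2 → ¬p2) → (p1 → p2))=T] refutes=False
  v=0010: Γ:[] Δ:[((¬p2 → ¬p2) → (p1 → p2))=T] refutes=False
  v=0011: Γ:[] Δ:[((¬p2 → ¬p2) → (p1 → p2))=T] refutes=False
  v=0100: Γ:[] Δ:[((¬p2 → ¬p2) → (p1 → p2))=F] refutes=True  ← countermodel

Result: NO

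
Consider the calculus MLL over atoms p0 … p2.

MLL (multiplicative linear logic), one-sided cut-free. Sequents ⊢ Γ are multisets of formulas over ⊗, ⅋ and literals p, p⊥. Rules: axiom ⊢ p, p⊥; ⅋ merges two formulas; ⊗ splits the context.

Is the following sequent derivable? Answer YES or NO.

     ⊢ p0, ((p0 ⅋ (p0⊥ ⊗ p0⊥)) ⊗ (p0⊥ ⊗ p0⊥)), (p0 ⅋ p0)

Derivation (root first):
[⅋]  ⊢ p0, ((p0 ⅋ (p0⊥ ⊗ p0⊥)) ⊗ (p0⊥ ⊗ p0⊥)), (p0 ⅋ p0)
  [⊗]  ⊢ p0, p0, p0, ((p0 ⅋ (p0⊥ ⊗ p0⊥)) ⊗ (p0⊥ ⊗ p0⊥))
    [⅋]  ⊢ p0, (p0 ⅋ (p0⊥ ⊗ p0⊥))
      [⊗]  ⊢ p0, p0, (p0⊥ ⊗ p0⊥)
        [Ax]  ⊢ p0, p0⊥
        [Ax]  ⊢ p0, p0⊥
    [⊗]  ⊢ p0, p0, (p0⊥ ⊗ p0⊥)
      [Ax]  ⊢ p0, p0⊥
      [Ax]  ⊢ p0, p0⊥

Result: YES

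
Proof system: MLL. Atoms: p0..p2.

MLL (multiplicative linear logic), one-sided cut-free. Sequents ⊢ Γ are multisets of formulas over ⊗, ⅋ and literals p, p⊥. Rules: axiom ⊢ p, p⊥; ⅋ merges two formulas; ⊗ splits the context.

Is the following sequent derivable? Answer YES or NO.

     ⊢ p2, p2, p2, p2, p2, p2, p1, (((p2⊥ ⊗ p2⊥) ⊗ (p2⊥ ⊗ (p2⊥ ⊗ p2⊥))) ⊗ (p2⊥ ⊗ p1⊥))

Proof tree:
[⊗]  ⊢ p2, p2, p2, p2, p2, p2, p1, (((p2⊥ ⊗ p2⊥) ⊗ (p2⊥ ⊗ (p2⊥ ⊗ p2⊥))) ⊗ (p2⊥ ⊗ p1⊥))
  [⊗]  ⊢ p2, p2, p2, p2, p2, ((p2⊥ ⊗ p2⊥) ⊗ (p2⊥ ⊗ (p2⊥ ⊗ p2⊥)))
    [⊗]  ⊢ p2, p2, (p2⊥ ⊗ p2⊥)
      [Ax]  ⊢ p2, p2⊥
      [Ax]  ⊢ p2, p2⊥
    [⊗]  ⊢ p2, p2, p2, (p2⊥ ⊗ (p2⊥ ⊗ p2⊥))
      [Ax]  ⊢ p2, p2⊥
      [⊗]  ⊢ p2, p2, (p2⊥ ⊗ p2⊥)
        [Ax]  ⊢ p2, p2⊥
        [Ax]  ⊢ p2, p2⊥
  [⊗]  ⊢ p2, p1, (p2⊥ ⊗ p1⊥)
    [Ax]  ⊢ p2, p2⊥
    [Ax]  ⊢ p1, p1⊥

Result: YES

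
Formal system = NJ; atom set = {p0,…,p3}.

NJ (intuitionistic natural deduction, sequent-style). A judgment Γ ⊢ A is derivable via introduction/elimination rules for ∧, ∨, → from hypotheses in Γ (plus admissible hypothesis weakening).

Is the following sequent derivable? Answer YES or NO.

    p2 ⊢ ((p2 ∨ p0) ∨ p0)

Derivation (root first):
[∨I₁] p2 ⊢ ((p2 ∨ p0) ∨ p0)
  [∨I₁] p2 ⊢ (p2 ∨ p0)
    [Ax] p2 ⊢ p2

Result: YES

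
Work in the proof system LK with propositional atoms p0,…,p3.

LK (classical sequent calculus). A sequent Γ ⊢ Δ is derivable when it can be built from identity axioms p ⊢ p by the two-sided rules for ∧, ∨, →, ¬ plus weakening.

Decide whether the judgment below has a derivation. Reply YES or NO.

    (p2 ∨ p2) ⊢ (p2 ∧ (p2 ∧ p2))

Derivation (root first):
[∧R] (p2 ∨ p2) ⊢ (p2 ∧ (p2 ∧ p2))
  [∨L] (p2 ∨ p2) ⊢ p2
    [Ax] p2 ⊢ p2
    [Ax] p2 ⊢ p2
  [∧R] (p2 ∨ p2) ⊢ (p2 ∧ p2)
    [∨L] (p2 ∨ p2) ⊢ p2
      [Ax] p2 ⊢ p2
      [Ax] p2 ⊢ p2
    [∨L] (p2 ∨ p2) ⊢ p2
      [Ax] p2 ⊢ p2
      [Ax] p2 ⊢ p2

Result: YES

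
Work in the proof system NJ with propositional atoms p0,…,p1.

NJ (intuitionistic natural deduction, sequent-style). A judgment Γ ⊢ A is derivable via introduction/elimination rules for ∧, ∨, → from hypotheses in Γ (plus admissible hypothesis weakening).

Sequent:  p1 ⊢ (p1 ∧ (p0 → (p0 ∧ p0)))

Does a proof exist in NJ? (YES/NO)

Proof tree:
[∧I] p1 ⊢ (p1 ∧ (p0 → (p0 ∧ p0)))
  [Ax] p1 ⊢ p1
  [→I]  ⊢ (p0 → (p0 ∧ p0))
    [∧I] p0 ⊢ (p0 ∧ p0)
      [Ax] p0 ⊢ p0
      [Ax] p0 ⊢ p0

Result: YES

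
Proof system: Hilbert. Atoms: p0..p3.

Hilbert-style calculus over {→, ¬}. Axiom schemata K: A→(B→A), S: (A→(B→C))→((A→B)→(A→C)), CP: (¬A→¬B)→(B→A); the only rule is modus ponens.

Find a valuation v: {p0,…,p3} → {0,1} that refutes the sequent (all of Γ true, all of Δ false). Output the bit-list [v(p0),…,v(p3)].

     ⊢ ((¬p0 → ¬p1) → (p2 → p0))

Enumerate valuations to refute Γ ⊢ Δ:
  v=0000: Γ:[] Δ:[((¬p0 → ¬p1) → (p2 → p0))=T] refutes=False
  v=0001: Γ:[] Δ:[((¬p0 → ¬p1) → (p2 → p0))=T] refutes=False
  v=0010: Γ:[] Δ:[((¬p0 → ¬p1) → (p2 → p0))=F] refutes=True  ← countermodel

Result: [0, 0, 1, 0]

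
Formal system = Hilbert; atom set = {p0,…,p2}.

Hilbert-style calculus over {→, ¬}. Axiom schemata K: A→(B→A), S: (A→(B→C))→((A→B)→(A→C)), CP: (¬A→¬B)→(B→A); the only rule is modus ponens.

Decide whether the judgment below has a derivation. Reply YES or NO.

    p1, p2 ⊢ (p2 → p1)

Proof tree:
[MP] p1, p2 ⊢ (p2 → p1)
  [K]  ⊢ (p1 → (p2 → p1))
  [MP] p1, p2 ⊢ p1
    [MP] p1 ⊢ (p2 → p1)
      [K]  ⊢ (p1 → (p2 → p1))
      [Hyp] p1 ⊢ p1
    [Hyp] p2 ⊢ p2

Result: YES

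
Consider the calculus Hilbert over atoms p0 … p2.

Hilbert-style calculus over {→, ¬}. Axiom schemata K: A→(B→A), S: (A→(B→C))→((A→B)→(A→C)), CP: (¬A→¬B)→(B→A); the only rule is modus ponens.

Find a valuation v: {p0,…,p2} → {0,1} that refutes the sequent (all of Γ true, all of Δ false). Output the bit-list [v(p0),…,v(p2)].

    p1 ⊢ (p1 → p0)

Truth-table refutation:
  v=000: Γ:[p1=F] Δ:[(p1 → p0)=T] refutes=False
  v=001: Γ:[p1=F] Δ:[(p1 → p0)=T] refutes=False
  v=010: Γ:[p1=T] Δ:[(p1 → p0)=F] refutes=True  ← countermodel

Result: [0, 1, 0]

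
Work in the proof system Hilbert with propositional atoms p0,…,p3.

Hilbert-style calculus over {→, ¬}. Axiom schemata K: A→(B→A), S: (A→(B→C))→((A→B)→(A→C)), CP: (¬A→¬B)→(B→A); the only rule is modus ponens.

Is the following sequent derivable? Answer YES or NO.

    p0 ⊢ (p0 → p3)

Truth-table refutation:
  v=0000: Γ:[p0=F] Δ:[(p0 → p3)=T] refutes=False
  v=0001: Γ:[p0=F] Δ:[(p0 → p3)=T] refutes=False
  v=0010: Γ:[p0=F] Δ:[(p0 → p3)=T] refutes=False
  v=0011: Γ:[p0=F] Δ:[(p0 → p3)=T] refutes=False
  v=0100: Γ:[p0=F] Δ:[(p0 → p3)=T] refutes=False
  v=0101: Γ:[p0=F] Δ:[(p0 → p3)=T] refutes=False
  v=0110: Γ:[p0=F] Δ:[(p0 → p3)=T] refutes=False
  v=0111: Γ:[p0=F] Δ:[(p0 → p3)=T] refutes=False
  v=1000: Γ:[p0=T] Δ:[(p0 → p3)=F] refutes=True  ← countermodel

Result: NO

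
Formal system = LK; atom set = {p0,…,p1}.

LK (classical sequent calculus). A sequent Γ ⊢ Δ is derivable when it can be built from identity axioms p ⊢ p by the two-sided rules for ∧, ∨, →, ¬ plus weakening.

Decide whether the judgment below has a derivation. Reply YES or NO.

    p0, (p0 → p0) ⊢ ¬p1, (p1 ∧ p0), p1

Derivation trace:
[WR] p0, (p0 → p0) ⊢ ¬p1, (p1 ∧ p0), p1
  [→L] p0, (p0 → p0) ⊢ ¬p1, (p1 ∧ p0)
    [Ax] p0 ⊢ p0
    [¬R] p0 ⊢ (p1 ∧ p0), ¬p1
      [∧R] p1, p0 ⊢ (p1 ∧ p0)
        [Ax] p1 ⊢ p1
        [Ax] p0 ⊢ p0

Result: YES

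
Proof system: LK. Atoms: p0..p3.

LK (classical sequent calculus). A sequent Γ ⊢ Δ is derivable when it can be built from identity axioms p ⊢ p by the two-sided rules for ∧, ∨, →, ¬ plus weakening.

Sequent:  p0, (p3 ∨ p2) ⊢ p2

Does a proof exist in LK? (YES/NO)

Truth-table refutation:
  v=0000: Γ:[p0=F, (p3 ∨ p2)=F] Δ:[p2=F] refutes=False
  v=0001: Γ:[p0=F, (p3 ∨ p2)=T] Δ:[p2=F] refutes=False
  v=0010: Γ:[p0=F, (p3 ∨ p2)=T] Δ:[p2=T] refutes=False
  v=0011: Γ:[p0=F, (p3 ∨ p2)=T] Δ:[p2=T] refutes=False
  v=0100: Γ:[p0=F, (p3 ∨ p2)=F] Δ:[p2=F] refutes=False
  v=0101: Γ:[p0=F, (p3 ∨ p2)=T] Δ:[p2=F] refutes=False
  v=0110: Γ:[p0=F, (p3 ∨ p2)=T] Δ:[p2=T] refutes=False
  v=0111: Γ:[p0=F, (p3 ∨ p2)=T] Δ:[p2=T] refutes=False
  v=1000: Γ:[p0=T, (p3 ∨ p2)=F] Δ:[p2=F] refutes=False
  v=1001: Γ:[p0=T, (p3 ∨ p2)=T] Δ:[p2=F] refutes=True  ← countermodel

Result: NO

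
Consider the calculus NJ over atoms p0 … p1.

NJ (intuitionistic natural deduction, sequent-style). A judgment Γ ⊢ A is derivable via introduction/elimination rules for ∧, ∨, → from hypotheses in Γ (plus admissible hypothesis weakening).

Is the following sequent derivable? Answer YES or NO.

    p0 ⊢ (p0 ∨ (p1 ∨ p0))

Derivation trace:
[∨I₂] p0 ⊢ (p0 ∨ (p1 ∨ p0))
  [∨I₂] p0 ⊢ (p1 ∨ p0)
    [Ax] p0 ⊢ p0

Result: YES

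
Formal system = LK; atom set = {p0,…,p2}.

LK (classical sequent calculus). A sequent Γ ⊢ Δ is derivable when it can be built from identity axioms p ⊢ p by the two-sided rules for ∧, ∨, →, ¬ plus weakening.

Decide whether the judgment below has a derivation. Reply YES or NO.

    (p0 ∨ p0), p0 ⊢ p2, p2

Search for a countermodel by truth-table:
  v=000: Γ:[(p0 ∨ p0)=F, p0=F] Δ:[p2=F, p2=F] refutes=False
  v=001: Γ:[(p0 ∨ p0)=F, p0=F] Δ:[p2=T, p2=T] refutes=False
  v=010: Γ:[(p0 ∨ p0)=F, p0=F] Δ:[p2=F, p2=F] refutes=False
  v=011: Γ:[(p0 ∨ p0)=F, p0=F] Δ:[p2=T, p2=T] refutes=False
  v=100: Γ:[(p0 ∨ p0)=T, p0=T] Δ:[p2=F, p2=F] refutes=True  ← countermodel

Result: NO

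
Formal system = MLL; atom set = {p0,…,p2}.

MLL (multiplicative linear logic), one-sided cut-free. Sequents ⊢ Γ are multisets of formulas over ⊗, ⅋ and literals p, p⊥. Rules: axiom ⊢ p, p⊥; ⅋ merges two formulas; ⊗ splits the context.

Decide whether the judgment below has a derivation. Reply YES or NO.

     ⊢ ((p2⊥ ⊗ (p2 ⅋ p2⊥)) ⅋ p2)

Derivation (root first):
[⅋]  ⊢ ((p2⊥ ⊗ (p2 ⅋ p2⊥)) ⅋ p2)
  [⊗]  ⊢ p2, (p2⊥ ⊗ (p2 ⅋ p2⊥))
    [Ax]  ⊢ p2, p2⊥
    [⅋]  ⊢ (p2 ⅋ p2⊥)
      [Ax]  ⊢ p2, p2⊥

Result: YES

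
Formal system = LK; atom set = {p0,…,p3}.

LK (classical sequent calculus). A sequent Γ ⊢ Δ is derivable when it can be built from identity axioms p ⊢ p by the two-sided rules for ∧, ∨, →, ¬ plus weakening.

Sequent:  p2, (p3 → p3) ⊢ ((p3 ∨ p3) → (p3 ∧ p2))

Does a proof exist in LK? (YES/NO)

Derivation trace:
[→R] p2, (p3 → p3) ⊢ ((p3 ∨ p3) → (p3 ∧ p2))
  [→L] p2, (p3 ∨ p3), (p3 → p3) ⊢ (p3 ∧ p2)
    [∨L] (p3 ∨ p3) ⊢ p3
      [Ax] p3 ⊢ p3
      [Ax] p3 ⊢ p3
    [∧R] p2, p3 ⊢ (p3 ∧ p2)
      [Ax] p3 ⊢ p3
      [Ax] p2 ⊢ p2

Result: YES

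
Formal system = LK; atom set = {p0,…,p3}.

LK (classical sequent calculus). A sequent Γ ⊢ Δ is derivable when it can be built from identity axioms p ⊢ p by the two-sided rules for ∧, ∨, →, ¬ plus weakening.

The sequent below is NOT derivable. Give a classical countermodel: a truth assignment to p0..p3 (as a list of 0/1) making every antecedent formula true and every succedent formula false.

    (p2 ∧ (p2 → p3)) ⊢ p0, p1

Truth-table refutation:
  v=0000: Γ:[(p2 ∧ (p2 → p3))=F] Δ:[p0=F, p1=F] refutes=False
  v=0001: Γ:[(p2 ∧ (p2 → p3))=F] Δ:[p0=F, p1=F] refutes=False
  v=0010: Γ:[(p2 ∧ (p2 → p3))=F] Δ:[p0=F, p1=F] refutes=False
  v=0011: Γ:[(p2 ∧ (p2 → p3))=T] Δ:[p0=F, p1=F] refutes=True  ← countermodel

Result: [0, 0, 1, 1]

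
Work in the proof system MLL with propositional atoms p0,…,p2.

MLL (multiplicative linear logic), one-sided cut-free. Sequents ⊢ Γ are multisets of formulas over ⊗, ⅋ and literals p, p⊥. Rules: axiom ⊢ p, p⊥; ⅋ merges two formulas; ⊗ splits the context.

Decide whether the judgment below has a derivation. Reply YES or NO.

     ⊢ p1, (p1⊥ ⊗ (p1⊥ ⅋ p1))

Proof tree:
[⊗]  ⊢ p1, (p1⊥ ⊗ (p1⊥ ⅋ p1))
  [Ax]  ⊢ p1, p1⊥
  [⅋]  ⊢ (p1⊥ ⅋ p1)
    [Ax]  ⊢ p1, p1⊥

Result: YES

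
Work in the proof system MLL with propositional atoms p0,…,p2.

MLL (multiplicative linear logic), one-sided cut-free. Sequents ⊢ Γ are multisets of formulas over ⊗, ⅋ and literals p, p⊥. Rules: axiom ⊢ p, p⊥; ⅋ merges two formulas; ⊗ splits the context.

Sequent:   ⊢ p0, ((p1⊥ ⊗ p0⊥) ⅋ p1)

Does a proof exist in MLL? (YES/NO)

Proof tree:
[⅋]  ⊢ p0, ((p1⊥ ⊗ p0⊥) ⅋ p1)
  [⊗]  ⊢ p1, p0, (p1⊥ ⊗ p0⊥)
    [Ax]  ⊢ p1, p1⊥
    [Ax]  ⊢ p0, p0⊥

Result: YES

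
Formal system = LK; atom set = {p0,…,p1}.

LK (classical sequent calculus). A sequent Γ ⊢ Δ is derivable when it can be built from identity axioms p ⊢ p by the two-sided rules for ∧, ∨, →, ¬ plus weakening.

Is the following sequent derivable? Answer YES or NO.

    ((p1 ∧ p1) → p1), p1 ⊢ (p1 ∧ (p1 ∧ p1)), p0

Derivation trace:
[WR] ((p1 ∧ p1) → p1), p1 ⊢ (p1 ∧ (p1 ∧ p1)), p0
  [∧R] ((p1 ∧ p1) → p1), p1 ⊢ (p1 ∧ (p1 ∧ p1))
    [Ax] p1 ⊢ p1
    [→L] p1, ((p1 ∧ p1) → p1) ⊢ (p1 ∧ p1)
      [∧R] p1 ⊢ (p1 ∧ p1)
        [Ax] p1 ⊢ p1
        [Ax] p1 ⊢ p1
      [∧R] p1 ⊢ (p1 ∧ p1)
        [Ax] p1 ⊢ p1
        [Ax] p1 ⊢ p1

Result: YES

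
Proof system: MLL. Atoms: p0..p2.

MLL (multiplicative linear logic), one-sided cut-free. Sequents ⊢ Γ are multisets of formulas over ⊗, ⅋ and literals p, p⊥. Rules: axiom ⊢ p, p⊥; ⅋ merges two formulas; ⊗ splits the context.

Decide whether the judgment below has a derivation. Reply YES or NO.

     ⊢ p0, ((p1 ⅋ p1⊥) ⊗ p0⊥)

Derivation (root first):
[⊗]  ⊢ p0, ((p1 ⅋ p1⊥) ⊗ p0⊥)
  [⅋]  ⊢ (p1 ⅋ p1⊥)
    [Ax]  ⊢ p1, p1⊥
  [Ax]  ⊢ p0, p0⊥

Result: YES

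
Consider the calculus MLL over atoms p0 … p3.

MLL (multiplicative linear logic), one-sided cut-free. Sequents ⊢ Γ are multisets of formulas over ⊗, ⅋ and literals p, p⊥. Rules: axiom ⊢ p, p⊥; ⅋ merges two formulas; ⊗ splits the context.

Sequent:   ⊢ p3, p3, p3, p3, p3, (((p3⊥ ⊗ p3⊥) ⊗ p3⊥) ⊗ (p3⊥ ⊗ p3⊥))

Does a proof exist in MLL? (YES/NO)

Derivation (root first):
[⊗]  ⊢ p3, p3, p3, p3, p3, (((p3⊥ ⊗ p3⊥) ⊗ p3⊥) ⊗ (p3⊥ ⊗ p3⊥))
  [⊗]  ⊢ p3, p3, p3, ((p3⊥ ⊗ p3⊥) ⊗ p3⊥)
    [⊗]  ⊢ p3, p3, (p3⊥ ⊗ p3⊥)
      [Ax]  ⊢ p3, p3⊥
      [Ax]  ⊢ p3, p3⊥
    [Ax]  ⊢ p3, p3⊥
  [⊗]  ⊢ p3, p3, (p3⊥ ⊗ p3⊥)
    [Ax]  ⊢ p3, p3⊥
    [Ax]  ⊢ p3, p3⊥

Result: YES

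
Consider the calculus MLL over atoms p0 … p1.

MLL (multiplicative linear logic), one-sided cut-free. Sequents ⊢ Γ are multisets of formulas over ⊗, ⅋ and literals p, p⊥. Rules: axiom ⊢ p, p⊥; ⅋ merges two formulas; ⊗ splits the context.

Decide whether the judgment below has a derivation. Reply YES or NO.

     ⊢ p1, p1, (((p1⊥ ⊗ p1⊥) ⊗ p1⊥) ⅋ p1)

Proof tree:
[⅋]  ⊢ p1, p1, (((p1⊥ ⊗ p1⊥) ⊗ p1⊥) ⅋ p1)
  [⊗]  ⊢ p1, p1, p1, ((p1⊥ ⊗ p1⊥) ⊗ p1⊥)
    [⊗]  ⊢ p1, p1, (p1⊥ ⊗ p1⊥)
      [Ax]  ⊢ p1, p1⊥
      [Ax]  ⊢ p1, p1⊥
    [Ax]  ⊢ p1, p1⊥

Result: YES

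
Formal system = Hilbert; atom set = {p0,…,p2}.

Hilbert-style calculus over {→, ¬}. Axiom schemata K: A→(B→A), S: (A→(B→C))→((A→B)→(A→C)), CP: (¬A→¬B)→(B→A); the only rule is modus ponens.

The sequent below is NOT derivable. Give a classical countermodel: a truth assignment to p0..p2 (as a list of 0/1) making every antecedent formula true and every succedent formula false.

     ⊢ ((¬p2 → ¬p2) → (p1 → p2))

Search for a countermodel by truth-table:
  v=000: Γ:[] Δ:[((¬p2 → ¬p2) → (p1 → p2))=T] refutes=False
  v=001: Γ:[] Δ:[((¬p2 → ¬p2) → (p1 → p2))=T] refutes=False
  v=010: Γ:[] Δ:[((¬p2 → ¬p2) → (p1 → p2))=F] refutes=True  ← countermodel

Result: [0, 1, 0]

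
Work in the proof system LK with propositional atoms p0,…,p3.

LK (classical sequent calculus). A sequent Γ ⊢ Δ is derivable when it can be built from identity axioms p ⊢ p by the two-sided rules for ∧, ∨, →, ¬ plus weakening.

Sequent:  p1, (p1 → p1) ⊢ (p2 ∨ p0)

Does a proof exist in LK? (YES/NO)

Truth-table refutation:
  v=0000: Γ:[p1=F, (p1 → p1)=T] Δ:[(p2 ∨ p0)=F] refutes=False
  v=0001: Γ:[p1=F, (p1 → p1)=T] Δ:[(p2 ∨ p0)=F] refutes=False
  v=0010: Γ:[p1=F, (p1 → p1)=T] Δ:[(p2 ∨ p0)=T] refutes=False
  v=0011: Γ:[p1=F, (p1 → p1)=T] Δ:[(p2 ∨ p0)=T] refutes=False
  v=0100: Γ:[p1=T, (p1 → p1)=T] Δ:[(p2 ∨ p0)=F] refutes=True  ← countermodel

Result: NO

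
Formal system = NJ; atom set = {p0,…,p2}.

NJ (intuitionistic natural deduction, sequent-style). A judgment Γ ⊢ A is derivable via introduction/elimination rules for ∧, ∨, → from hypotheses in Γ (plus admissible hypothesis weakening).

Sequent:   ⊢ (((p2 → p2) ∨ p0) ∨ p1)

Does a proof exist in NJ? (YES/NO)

Proof tree:
[∨I₁]  ⊢ (((p2 → p2) ∨ p0) ∨ p1)
  [∨I₁]  ⊢ ((p2 → p2) ∨ p0)
    [→I]  ⊢ (p2 → p2)
      [Ax] p2 ⊢ p2

Result: YES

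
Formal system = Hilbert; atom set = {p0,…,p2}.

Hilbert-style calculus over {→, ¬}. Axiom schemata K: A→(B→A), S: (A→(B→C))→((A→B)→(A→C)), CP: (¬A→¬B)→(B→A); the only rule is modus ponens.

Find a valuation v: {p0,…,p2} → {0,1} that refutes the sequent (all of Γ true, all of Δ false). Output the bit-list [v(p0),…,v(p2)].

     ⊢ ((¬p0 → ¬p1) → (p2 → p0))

Enumerate valuations to refute Γ ⊢ Δ:
  v=000: Γ:[] Δ:[((¬p0 → ¬p1) → (p2 → p0))=T] refutes=False
  v=001: Γ:[] Δ:[((¬p0 → ¬p1) → (p2 → p0))=F] refutes=True  ← countermodel

Result: [0, 0, 1]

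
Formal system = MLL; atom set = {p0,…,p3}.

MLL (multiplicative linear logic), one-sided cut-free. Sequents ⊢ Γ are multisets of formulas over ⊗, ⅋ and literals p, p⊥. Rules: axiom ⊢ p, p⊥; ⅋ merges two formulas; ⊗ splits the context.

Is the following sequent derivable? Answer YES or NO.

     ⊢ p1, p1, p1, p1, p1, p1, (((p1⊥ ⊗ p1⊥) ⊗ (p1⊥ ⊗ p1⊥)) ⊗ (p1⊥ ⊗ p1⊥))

Derivation (root first):
[⊗]  ⊢ p1, p1, p1, p1, p1, p1, (((p1⊥ ⊗ p1⊥) ⊗ (p1⊥ ⊗ p1⊥)) ⊗ (p1⊥ ⊗ p1⊥))
  [⊗]  ⊢ p1, p1, p1, p1, ((p1⊥ ⊗ p1⊥) ⊗ (p1⊥ ⊗ p1⊥))
    [⊗]  ⊢ p1, p1, (p1⊥ ⊗ p1⊥)
      [Ax]  ⊢ p1, p1⊥
      [Ax]  ⊢ p1, p1⊥
    [⊗]  ⊢ p1, p1, (p1⊥ ⊗ p1⊥)
      [Ax]  ⊢ p1, p1⊥
      [Ax]  ⊢ p1, p1⊥
  [⊗]  ⊢ p1, p1, (p1⊥ ⊗ p1⊥)
    [Ax]  ⊢ p1, p1⊥
    [Ax]  ⊢ p1, p1⊥

Result: YES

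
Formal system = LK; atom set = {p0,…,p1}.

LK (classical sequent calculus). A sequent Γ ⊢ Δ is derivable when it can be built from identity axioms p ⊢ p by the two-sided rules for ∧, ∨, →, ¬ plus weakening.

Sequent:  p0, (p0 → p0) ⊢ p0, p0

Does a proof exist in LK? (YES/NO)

Derivation trace:
[WR] p0, (p0 → p0) ⊢ p0, p0
  [→L] p0, (p0 → p0) ⊢ p0
    [Ax] p0 ⊢ p0
    [Ax] p0 ⊢ p0

Result: YES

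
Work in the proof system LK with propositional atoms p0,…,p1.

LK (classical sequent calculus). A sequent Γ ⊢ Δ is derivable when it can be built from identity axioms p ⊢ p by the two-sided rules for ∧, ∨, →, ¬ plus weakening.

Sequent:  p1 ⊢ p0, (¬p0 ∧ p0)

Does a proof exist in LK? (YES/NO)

Search for a countermodel by truth-table:
  v=00: Γ:[p1=F] Δ:[p0=F, (¬p0 ∧ p0)=F] refutes=False
  v=01: Γ:[p1=T] Δ:[p0=F, (¬p0 ∧ p0)=F] refutes=True  ← countermodel

Result: NO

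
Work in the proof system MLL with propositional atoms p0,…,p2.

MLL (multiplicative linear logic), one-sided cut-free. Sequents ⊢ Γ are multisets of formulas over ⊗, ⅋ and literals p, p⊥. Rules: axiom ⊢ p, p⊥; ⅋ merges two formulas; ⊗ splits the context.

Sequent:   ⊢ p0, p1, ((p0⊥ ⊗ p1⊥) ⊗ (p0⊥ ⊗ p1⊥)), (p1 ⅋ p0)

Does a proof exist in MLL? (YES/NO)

Proof tree:
[⅋]  ⊢ p0, p1, ((p0⊥ ⊗ p1⊥) ⊗ (p0⊥ ⊗ p1⊥)), (p1 ⅋ p0)
  [⊗]  ⊢ p0, p1, p0, p1, ((p0⊥ ⊗ p1⊥) ⊗ (p0⊥ ⊗ p1⊥))
    [⊗]  ⊢ p0, p1, (p0⊥ ⊗ p1⊥)
      [Ax]  ⊢ p0, p0⊥
      [Ax]  ⊢ p1, p1⊥
    [⊗]  ⊢ p0, p1, (p0⊥ ⊗ p1⊥)
      [Ax]  ⊢ p0, p0⊥
      [Ax]  ⊢ p1, p1⊥

Result: YES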